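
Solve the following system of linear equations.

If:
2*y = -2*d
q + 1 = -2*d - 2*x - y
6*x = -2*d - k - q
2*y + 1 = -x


Then:
d = -y
k = 9*y + 5
q = 5*y + 1
x = -2*y - 1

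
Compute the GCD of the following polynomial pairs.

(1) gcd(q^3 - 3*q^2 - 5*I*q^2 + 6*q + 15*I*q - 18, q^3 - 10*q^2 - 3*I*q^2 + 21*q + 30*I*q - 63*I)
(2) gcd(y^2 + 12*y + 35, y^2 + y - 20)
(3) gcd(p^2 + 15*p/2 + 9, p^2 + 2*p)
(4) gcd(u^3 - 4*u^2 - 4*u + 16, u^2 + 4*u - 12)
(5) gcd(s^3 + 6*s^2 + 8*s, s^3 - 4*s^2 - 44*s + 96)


(1) = gcd((q - 3)*(q - 6*I)*(q + I), (q - 7)*(q - 3)*(q - 3*I)) = q - 3
(2) = y + 5
(3) = 1
(4) = u - 2
(5) = 1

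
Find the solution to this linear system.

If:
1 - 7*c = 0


Then:
c = 1/7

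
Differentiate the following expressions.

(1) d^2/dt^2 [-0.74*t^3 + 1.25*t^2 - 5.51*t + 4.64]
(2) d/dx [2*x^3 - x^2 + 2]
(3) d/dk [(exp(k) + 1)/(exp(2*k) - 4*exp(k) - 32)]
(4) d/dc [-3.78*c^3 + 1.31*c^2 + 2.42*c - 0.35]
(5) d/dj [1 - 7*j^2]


(1) = 2.5 - 4.44*t
(2) = 2*x*(3*x - 1)
(3) = (-2*(exp(k) - 2)*(exp(k) + 1) + exp(2*k) - 4*exp(k) - 32)*exp(k)/(-exp(2*k) + 4*exp(k) + 32)^2
(4) = -11.34*c^2 + 2.62*c + 2.42
(5) = -14*j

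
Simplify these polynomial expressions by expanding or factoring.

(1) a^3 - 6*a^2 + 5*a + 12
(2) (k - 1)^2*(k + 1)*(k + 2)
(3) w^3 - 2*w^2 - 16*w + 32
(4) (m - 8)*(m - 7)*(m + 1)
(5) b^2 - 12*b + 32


(1) = (a - 4)*(a - 3)*(a + 1)
(2) = k^4 + k^3 - 3*k^2 - k + 2
(3) = (w - 4)*(w - 2)*(w + 4)
(4) = m^3 - 14*m^2 + 41*m + 56
(5) = (b - 8)*(b - 4)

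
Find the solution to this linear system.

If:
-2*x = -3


Then:
x = 3/2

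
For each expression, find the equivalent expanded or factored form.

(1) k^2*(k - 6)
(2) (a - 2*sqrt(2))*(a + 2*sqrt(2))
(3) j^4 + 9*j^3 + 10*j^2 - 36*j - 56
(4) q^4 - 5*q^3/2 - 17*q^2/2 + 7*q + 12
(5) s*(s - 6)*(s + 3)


(1) = k^3 - 6*k^2
(2) = a^2 - 8
(3) = (j - 2)*(j + 2)^2*(j + 7)
(4) = (q - 4)*(q - 3/2)*(q + 1)*(q + 2)
(5) = s^3 - 3*s^2 - 18*s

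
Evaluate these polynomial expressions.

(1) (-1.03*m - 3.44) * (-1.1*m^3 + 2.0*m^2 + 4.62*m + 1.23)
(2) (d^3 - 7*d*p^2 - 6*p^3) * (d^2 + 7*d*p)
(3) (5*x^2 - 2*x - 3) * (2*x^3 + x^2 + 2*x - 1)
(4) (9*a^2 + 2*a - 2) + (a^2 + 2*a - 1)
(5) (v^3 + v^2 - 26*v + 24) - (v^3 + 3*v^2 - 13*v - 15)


(1) = 1.133*m^4 + 1.724*m^3 - 11.6386*m^2 - 17.1597*m - 4.2312
(2) = d^5 + 7*d^4*p - 7*d^3*p^2 - 55*d^2*p^3 - 42*d*p^4
(3) = 10*x^5 + x^4 + 2*x^3 - 12*x^2 - 4*x + 3
(4) = 10*a^2 + 4*a - 3
(5) = -2*v^2 - 13*v + 39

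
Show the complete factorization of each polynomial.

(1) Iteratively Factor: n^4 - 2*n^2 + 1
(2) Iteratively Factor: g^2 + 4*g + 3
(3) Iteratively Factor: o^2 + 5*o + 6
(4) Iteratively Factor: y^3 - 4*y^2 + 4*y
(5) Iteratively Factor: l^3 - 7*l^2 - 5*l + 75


(1) = (n - 1)*(n^3 + n^2 - n - 1) = (n - 1)*(n + 1)*(n^2 - 1) = (n - 1)^2*(n + 1)*(n + 1)
(2) = (g + 1)*(g + 3)
(3) = (o + 2)*(o + 3)
(4) = (y)*(y^2 - 4*y + 4) = y*(y - 2)*(y - 2)
(5) = (l + 3)*(l^2 - 10*l + 25) = (l - 5)*(l + 3)*(l - 5)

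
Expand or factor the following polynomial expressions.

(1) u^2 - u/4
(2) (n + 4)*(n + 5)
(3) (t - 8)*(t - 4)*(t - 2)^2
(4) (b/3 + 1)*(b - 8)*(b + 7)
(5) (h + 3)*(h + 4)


(1) = u*(u - 1/4)
(2) = n^2 + 9*n + 20
(3) = t^4 - 16*t^3 + 84*t^2 - 176*t + 128
(4) = b^3/3 + 2*b^2/3 - 59*b/3 - 56
(5) = h^2 + 7*h + 12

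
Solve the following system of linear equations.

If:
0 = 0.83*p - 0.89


Then:
p = 1.07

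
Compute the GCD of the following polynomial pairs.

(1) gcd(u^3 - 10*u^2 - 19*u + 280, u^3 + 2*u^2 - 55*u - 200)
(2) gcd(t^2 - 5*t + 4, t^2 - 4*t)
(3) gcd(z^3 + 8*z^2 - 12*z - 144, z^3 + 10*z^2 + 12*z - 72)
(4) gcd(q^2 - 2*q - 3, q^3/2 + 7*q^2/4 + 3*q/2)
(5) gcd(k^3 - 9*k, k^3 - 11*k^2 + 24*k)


(1) = u^2 - 3*u - 40
(2) = t - 4
(3) = z^2 + 12*z + 36
(4) = 1
(5) = k^2 - 3*k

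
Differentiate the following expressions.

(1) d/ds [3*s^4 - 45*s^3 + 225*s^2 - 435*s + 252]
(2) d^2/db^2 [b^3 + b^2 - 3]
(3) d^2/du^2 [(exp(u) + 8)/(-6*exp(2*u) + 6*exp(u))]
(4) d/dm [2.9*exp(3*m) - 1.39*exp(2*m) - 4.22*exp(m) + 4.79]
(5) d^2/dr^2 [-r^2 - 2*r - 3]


(1) = 12*s^3 - 135*s^2 + 450*s - 435
(2) = 6*b + 2
(3) = (-exp(3*u) - 33*exp(2*u) + 24*exp(u) - 8)*exp(-u)/(6*(exp(3*u) - 3*exp(2*u) + 3*exp(u) - 1))
(4) = (8.7*exp(2*m) - 2.78*exp(m) - 4.22)*exp(m)
(5) = -2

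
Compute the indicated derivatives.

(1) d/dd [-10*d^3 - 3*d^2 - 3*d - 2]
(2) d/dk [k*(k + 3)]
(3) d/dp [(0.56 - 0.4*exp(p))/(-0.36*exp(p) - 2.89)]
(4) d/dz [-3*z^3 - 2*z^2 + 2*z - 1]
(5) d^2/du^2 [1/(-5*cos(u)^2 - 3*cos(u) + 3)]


(1) = -30*d^2 - 6*d - 3
(2) = 2*k + 3
(3) = 1.3576*exp(p)/(0.36*exp(p) + 2.89)^2
(4) = -9*z^2 - 4*z + 2
(5) = (100*sin(u)^4 - 119*sin(u)^2 - 189*cos(u)/4 + 45*cos(3*u)/4 - 29)/(-5*sin(u)^2 + 3*cos(u) + 2)^3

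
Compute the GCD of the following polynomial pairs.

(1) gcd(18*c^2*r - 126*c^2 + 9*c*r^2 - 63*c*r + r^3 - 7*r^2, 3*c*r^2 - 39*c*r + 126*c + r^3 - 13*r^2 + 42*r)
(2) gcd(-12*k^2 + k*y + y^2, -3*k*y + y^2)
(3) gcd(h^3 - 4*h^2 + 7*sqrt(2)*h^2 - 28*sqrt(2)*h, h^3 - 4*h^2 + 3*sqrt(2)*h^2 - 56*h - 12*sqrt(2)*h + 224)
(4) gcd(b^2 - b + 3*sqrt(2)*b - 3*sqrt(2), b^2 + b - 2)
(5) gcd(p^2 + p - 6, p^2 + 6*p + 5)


(1) = gcd((3*c + r)*(6*c + r)*(r - 7), (3*c + r)*(r - 7)*(r - 6)) = 3*c*r - 21*c + r^2 - 7*r
(2) = -3*k + y
(3) = gcd(h*(h - 4)*(h + 7*sqrt(2)), (h - 4)*(h - 4*sqrt(2))*(h + 7*sqrt(2))) = h^2 + h*(-4 + 7*sqrt(2)) - 28*sqrt(2)
(4) = gcd((b - 1)*(b + 3*sqrt(2)), (b - 1)*(b + 2)) = b - 1
(5) = gcd((p - 2)*(p + 3), (p + 1)*(p + 5)) = 1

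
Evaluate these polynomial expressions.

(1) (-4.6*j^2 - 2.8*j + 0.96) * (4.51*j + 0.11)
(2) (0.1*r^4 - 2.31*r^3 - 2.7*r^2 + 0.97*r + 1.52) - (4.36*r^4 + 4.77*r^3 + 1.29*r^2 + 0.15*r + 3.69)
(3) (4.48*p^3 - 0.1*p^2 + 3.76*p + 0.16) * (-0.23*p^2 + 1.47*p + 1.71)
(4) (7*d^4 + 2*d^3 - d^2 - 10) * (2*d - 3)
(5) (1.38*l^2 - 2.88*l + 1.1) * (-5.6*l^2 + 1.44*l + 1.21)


(1) = -20.746*j^3 - 13.134*j^2 + 4.0216*j + 0.1056
(2) = -4.26*r^4 - 7.08*r^3 - 3.99*r^2 + 0.82*r - 2.17
(3) = -1.0304*p^5 + 6.6086*p^4 + 6.649*p^3 + 5.3194*p^2 + 6.6648*p + 0.2736
(4) = 14*d^5 - 17*d^4 - 8*d^3 + 3*d^2 - 20*d + 30
(5) = -7.728*l^4 + 18.1152*l^3 - 8.6374*l^2 - 1.9008*l + 1.331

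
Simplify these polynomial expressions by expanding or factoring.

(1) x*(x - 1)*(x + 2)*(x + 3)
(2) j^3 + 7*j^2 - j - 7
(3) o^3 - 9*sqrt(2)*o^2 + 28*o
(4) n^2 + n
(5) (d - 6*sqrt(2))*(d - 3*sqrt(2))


(1) = x^4 + 4*x^3 + x^2 - 6*x
(2) = (j - 1)*(j + 1)*(j + 7)
(3) = o*(o - 7*sqrt(2))*(o - 2*sqrt(2))
(4) = n*(n + 1)
(5) = d^2 - 9*sqrt(2)*d + 36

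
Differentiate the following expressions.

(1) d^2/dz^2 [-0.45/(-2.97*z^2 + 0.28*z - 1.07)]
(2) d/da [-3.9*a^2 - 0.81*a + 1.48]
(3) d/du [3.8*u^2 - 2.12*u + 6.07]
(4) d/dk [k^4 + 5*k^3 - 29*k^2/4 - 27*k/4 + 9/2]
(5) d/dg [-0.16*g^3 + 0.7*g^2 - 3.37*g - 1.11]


(1) = (-7.93881*z^2 + 0.74844*z + 0.45*(5.94*z - 0.28)*(11.88*z - 0.56) - 2.86011)/(2.97*z^2 - 0.28*z + 1.07)^3
(2) = -7.8*a - 0.81
(3) = 7.6*u - 2.12
(4) = 4*k^3 + 15*k^2 - 29*k/2 - 27/4
(5) = -0.48*g^2 + 1.4*g - 3.37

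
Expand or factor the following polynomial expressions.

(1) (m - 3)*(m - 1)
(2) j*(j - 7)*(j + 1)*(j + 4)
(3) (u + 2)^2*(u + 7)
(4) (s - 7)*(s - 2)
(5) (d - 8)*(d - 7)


(1) = m^2 - 4*m + 3
(2) = j^4 - 2*j^3 - 31*j^2 - 28*j
(3) = u^3 + 11*u^2 + 32*u + 28
(4) = s^2 - 9*s + 14
(5) = d^2 - 15*d + 56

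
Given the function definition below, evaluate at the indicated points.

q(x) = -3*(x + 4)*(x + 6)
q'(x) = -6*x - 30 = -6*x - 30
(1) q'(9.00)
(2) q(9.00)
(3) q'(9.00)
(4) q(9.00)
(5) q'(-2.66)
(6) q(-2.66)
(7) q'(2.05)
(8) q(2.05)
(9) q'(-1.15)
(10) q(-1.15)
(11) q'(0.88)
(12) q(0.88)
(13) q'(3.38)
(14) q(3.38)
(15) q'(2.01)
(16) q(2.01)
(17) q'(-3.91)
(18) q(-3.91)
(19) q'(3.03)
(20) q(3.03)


(1) = -84.00
(2) = -585.00
(3) = -84.00
(4) = -585.00
(5) = -14.04
(6) = -13.43
(7) = -42.30
(8) = -146.11
(9) = -23.10
(10) = -41.47
(11) = -35.28
(12) = -100.72
(13) = -50.28
(14) = -207.67
(15) = -42.06
(16) = -144.42
(17) = -6.54
(18) = -0.56
(19) = -48.18
(20) = -190.44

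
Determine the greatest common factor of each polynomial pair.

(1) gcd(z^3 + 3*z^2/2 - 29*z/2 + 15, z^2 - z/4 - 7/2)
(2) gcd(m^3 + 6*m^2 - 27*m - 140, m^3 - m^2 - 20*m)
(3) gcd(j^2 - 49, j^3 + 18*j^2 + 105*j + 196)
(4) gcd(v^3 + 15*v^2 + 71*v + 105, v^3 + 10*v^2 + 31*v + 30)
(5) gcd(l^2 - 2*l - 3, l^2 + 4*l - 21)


(1) = z - 2
(2) = m^2 - m - 20
(3) = j + 7
(4) = v^2 + 8*v + 15
(5) = gcd((l - 3)*(l + 1), (l - 3)*(l + 7)) = l - 3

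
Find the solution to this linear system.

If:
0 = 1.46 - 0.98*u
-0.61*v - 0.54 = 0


Then:
u = 1.49
v = -0.89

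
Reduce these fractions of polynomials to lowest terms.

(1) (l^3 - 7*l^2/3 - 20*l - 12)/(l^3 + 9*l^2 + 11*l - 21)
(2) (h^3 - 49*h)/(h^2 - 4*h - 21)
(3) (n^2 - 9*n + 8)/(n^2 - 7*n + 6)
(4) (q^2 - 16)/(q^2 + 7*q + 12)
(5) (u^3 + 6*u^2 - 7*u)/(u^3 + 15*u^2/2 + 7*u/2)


(1) = (3*l^2 - 16*l - 12)/(3*l^2 + 18*l - 21)
(2) = (h^2 + 7*h)/(h + 3)
(3) = (n - 8)/(n - 6)
(4) = (q - 4)/(q + 3)
(5) = (2*u - 2)/(2*u + 1)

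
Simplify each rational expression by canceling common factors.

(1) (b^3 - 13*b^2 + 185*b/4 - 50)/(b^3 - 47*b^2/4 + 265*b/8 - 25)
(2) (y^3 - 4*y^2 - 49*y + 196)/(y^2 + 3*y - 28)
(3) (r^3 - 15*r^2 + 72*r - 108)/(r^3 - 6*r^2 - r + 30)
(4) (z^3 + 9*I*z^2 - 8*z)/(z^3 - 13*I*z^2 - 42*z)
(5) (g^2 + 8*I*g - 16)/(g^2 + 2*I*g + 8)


(1) = (4*b - 10)/(4*b - 5)
(2) = y - 7
(3) = (r^2 - 12*r + 36)/(r^2 - 3*r - 10)
(4) = (z^2 + 9*I*z - 8)/(z^2 - 13*I*z - 42)
(5) = (g + 4*I)/(g - 2*I)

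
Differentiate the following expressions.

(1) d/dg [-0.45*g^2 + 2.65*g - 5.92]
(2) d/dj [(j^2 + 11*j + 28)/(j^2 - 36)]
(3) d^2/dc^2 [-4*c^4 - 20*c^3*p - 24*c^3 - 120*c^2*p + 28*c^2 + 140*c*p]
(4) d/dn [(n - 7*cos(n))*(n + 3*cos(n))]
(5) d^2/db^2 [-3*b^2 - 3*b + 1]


(1) = 2.65 - 0.9*g
(2) = (-11*j^2 - 128*j - 396)/(j^4 - 72*j^2 + 1296)
(3) = -48*c^2 - 120*c*p - 144*c - 240*p + 56
(4) = 4*n*sin(n) + 2*n + 21*sin(2*n) - 4*cos(n)
(5) = -6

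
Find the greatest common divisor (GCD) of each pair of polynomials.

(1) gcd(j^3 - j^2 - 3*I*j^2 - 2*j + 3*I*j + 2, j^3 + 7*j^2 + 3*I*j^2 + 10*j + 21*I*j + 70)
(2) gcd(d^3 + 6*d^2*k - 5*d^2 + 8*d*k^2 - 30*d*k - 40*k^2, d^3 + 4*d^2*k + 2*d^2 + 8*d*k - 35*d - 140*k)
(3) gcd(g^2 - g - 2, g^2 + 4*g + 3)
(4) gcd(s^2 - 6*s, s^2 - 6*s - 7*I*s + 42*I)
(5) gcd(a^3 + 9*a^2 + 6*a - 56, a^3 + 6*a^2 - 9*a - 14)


(1) = j - 2*I
(2) = gcd((d - 5)*(d + 2*k)*(d + 4*k), (d - 5)*(d + 7)*(d + 4*k)) = d^2 + 4*d*k - 5*d - 20*k
(3) = g + 1
(4) = s - 6
(5) = gcd((a - 2)*(a + 4)*(a + 7), (a - 2)*(a + 1)*(a + 7)) = a^2 + 5*a - 14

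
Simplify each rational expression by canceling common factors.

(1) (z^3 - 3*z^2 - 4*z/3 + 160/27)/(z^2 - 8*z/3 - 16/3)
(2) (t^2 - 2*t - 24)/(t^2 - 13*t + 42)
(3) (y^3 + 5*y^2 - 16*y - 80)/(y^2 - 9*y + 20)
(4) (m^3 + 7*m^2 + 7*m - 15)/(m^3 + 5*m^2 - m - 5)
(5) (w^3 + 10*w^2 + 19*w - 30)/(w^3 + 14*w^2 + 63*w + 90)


(1) = (9*z^2 - 39*z + 40)/(9*z - 36)
(2) = (t + 4)/(t - 7)
(3) = (y^2 + 9*y + 20)/(y - 5)
(4) = (m + 3)/(m + 1)
(5) = (w - 1)/(w + 3)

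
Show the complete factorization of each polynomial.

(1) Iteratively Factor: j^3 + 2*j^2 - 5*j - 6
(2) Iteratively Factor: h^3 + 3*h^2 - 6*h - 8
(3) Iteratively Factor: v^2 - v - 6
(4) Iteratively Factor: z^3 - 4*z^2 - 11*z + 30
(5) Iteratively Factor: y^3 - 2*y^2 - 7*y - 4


(1) = (j - 2)*(j^2 + 4*j + 3) = (j - 2)*(j + 1)*(j + 3)
(2) = (h + 1)*(h^2 + 2*h - 8) = (h + 1)*(h + 4)*(h - 2)
(3) = (v - 3)*(v + 2)
(4) = (z + 3)*(z^2 - 7*z + 10) = (z - 2)*(z + 3)*(z - 5)
(5) = (y - 4)*(y^2 + 2*y + 1) = (y - 4)*(y + 1)*(y + 1)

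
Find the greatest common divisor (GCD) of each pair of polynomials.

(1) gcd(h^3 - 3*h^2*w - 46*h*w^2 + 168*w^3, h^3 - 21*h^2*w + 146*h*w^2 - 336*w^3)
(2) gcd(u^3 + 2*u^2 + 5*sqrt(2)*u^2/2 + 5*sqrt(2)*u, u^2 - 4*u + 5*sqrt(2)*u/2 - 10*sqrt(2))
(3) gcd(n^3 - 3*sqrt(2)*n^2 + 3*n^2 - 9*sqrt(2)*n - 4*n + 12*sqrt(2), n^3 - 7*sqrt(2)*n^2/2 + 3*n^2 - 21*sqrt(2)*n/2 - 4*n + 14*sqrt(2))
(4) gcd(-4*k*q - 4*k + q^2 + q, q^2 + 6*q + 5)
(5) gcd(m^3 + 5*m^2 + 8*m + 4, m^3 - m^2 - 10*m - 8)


(1) = -h + 6*w
(2) = gcd(u*(u + 2)*(u + 5*sqrt(2)/2), (u - 4)*(u + 5*sqrt(2)/2)) = u + 5*sqrt(2)/2
(3) = n^2 + 3*n - 4
(4) = q + 1
(5) = gcd((m + 1)*(m + 2)^2, (m - 4)*(m + 1)*(m + 2)) = m^2 + 3*m + 2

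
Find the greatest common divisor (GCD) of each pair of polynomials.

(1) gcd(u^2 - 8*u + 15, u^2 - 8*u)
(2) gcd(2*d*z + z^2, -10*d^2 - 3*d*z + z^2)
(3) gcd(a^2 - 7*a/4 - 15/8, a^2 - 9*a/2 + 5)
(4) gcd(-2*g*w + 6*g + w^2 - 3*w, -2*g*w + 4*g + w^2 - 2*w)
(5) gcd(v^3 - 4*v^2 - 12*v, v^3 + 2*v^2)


(1) = gcd((u - 5)*(u - 3), u*(u - 8)) = 1
(2) = 2*d + z
(3) = a - 5/2
(4) = -2*g + w
(5) = gcd(v*(v - 6)*(v + 2), v^2*(v + 2)) = v^2 + 2*v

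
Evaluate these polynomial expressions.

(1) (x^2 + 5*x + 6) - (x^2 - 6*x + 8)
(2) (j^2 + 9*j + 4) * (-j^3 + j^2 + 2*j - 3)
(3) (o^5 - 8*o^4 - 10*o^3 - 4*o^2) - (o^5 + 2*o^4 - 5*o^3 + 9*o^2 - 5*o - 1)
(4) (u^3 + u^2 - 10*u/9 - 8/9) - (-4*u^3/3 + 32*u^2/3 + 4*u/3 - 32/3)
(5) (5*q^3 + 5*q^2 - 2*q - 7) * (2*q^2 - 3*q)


(1) = 11*x - 2
(2) = -j^5 - 8*j^4 + 7*j^3 + 19*j^2 - 19*j - 12
(3) = -10*o^4 - 5*o^3 - 13*o^2 + 5*o + 1
(4) = 7*u^3/3 - 29*u^2/3 - 22*u/9 + 88/9
(5) = 10*q^5 - 5*q^4 - 19*q^3 - 8*q^2 + 21*q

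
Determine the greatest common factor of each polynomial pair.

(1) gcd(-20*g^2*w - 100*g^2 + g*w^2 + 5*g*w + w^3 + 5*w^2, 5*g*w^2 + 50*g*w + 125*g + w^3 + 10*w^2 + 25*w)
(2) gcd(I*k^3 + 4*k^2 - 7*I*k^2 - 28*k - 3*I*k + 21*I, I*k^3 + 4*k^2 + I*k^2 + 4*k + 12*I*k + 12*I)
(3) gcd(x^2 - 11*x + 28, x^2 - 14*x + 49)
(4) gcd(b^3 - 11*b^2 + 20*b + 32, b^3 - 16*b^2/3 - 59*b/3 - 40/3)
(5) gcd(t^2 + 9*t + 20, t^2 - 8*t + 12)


(1) = 5*g*w + 25*g + w^2 + 5*w
(2) = 1
(3) = gcd((x - 7)*(x - 4), (x - 7)^2) = x - 7
(4) = gcd((b - 8)*(b - 4)*(b + 1), (b - 8)*(b + 1)*(b + 5/3)) = b^2 - 7*b - 8
(5) = 1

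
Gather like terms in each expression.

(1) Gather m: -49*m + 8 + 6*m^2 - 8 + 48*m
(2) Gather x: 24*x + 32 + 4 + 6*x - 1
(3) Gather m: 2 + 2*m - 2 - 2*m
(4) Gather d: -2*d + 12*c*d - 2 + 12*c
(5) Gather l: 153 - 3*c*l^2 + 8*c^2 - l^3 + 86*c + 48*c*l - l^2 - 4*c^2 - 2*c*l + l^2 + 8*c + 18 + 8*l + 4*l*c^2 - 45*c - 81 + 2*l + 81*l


(1) = 6*m^2 - m
(2) = 30*x + 35
(3) = 0
(4) = 12*c + d*(12*c - 2) - 2
(5) = 4*c^2 - 3*c*l^2 + 49*c - l^3 + l*(4*c^2 + 46*c + 91) + 90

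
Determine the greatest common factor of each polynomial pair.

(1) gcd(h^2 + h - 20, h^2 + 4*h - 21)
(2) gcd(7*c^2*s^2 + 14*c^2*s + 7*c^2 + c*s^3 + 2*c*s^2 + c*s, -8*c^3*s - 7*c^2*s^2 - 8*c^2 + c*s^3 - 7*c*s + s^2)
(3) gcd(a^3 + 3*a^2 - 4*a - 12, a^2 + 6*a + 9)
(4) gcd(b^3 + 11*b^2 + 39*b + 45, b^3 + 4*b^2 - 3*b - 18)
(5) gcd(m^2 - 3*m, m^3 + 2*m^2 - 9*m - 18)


(1) = gcd((h - 4)*(h + 5), (h - 3)*(h + 7)) = 1
(2) = gcd((7*c + s)*(s + 1)*(c*s + c), (-8*c + s)*(c + s)*(c*s + 1)) = 1
(3) = gcd((a - 2)*(a + 2)*(a + 3), (a + 3)^2) = a + 3
(4) = gcd((b + 3)^2*(b + 5), (b - 2)*(b + 3)^2) = b^2 + 6*b + 9
(5) = gcd(m*(m - 3), (m - 3)*(m + 2)*(m + 3)) = m - 3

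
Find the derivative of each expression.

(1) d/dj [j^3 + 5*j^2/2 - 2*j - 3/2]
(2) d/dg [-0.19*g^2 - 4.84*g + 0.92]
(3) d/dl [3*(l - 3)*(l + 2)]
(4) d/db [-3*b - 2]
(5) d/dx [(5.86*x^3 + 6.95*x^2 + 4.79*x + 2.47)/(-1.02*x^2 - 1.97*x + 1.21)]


(1) = 3*j^2 + 5*j - 2
(2) = -0.38*g - 4.84
(3) = 6*l - 3
(4) = -3
(5) = (-5.9772*x^4 - 23.0884*x^3 + 12.4661*x^2 + 21.8578*x + 10.6618)/(1.0404*x^4 + 4.0188*x^3 + 1.4125*x^2 - 4.7674*x + 1.4641)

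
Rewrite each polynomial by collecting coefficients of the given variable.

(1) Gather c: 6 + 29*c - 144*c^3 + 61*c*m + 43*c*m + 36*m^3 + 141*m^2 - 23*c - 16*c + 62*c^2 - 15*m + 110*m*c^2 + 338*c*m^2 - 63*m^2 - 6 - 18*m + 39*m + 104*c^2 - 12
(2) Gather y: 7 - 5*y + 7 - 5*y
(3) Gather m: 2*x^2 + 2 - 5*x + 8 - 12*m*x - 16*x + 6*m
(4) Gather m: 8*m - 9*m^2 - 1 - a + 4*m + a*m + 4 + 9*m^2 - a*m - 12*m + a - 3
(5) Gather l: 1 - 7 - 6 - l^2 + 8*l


(1) = -144*c^3 + c^2*(110*m + 166) + c*(338*m^2 + 104*m - 10) + 36*m^3 + 78*m^2 + 6*m - 12
(2) = 14 - 10*y
(3) = m*(6 - 12*x) + 2*x^2 - 21*x + 10
(4) = 0
(5) = -l^2 + 8*l - 12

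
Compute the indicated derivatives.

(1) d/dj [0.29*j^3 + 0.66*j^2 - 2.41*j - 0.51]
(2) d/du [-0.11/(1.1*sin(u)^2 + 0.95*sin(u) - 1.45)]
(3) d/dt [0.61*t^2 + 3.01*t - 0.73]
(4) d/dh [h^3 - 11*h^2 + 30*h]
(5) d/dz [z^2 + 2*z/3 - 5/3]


(1) = 0.87*j^2 + 1.32*j - 2.41
(2) = (0.242*sin(u) + 0.1045)*cos(u)/(1.1*sin(u)^2 + 0.95*sin(u) - 1.45)^2
(3) = 1.22*t + 3.01
(4) = 3*h^2 - 22*h + 30
(5) = 2*z + 2/3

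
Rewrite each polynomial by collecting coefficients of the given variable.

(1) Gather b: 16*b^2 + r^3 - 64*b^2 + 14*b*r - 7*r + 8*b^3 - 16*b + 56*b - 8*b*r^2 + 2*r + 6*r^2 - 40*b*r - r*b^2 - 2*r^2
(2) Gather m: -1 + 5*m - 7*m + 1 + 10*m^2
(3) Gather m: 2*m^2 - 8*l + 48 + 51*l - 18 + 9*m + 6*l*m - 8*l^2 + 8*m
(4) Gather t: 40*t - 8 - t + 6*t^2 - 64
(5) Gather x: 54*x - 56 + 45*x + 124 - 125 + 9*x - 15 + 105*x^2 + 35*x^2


(1) = 8*b^3 + b^2*(-r - 48) + b*(-8*r^2 - 26*r + 40) + r^3 + 4*r^2 - 5*r
(2) = 10*m^2 - 2*m
(3) = -8*l^2 + 43*l + 2*m^2 + m*(6*l + 17) + 30
(4) = 6*t^2 + 39*t - 72
(5) = 140*x^2 + 108*x - 72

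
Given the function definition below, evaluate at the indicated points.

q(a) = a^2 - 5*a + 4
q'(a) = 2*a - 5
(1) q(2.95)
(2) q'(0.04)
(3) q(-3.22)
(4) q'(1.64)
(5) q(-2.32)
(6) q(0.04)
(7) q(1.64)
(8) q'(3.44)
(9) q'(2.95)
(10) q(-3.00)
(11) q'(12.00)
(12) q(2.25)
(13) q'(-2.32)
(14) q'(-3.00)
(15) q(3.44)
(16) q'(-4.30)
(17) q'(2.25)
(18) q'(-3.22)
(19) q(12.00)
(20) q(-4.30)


(1) = -2.05
(2) = -4.92
(3) = 30.47
(4) = -1.72
(5) = 20.98
(6) = 3.80
(7) = -1.51
(8) = 1.88
(9) = 0.90
(10) = 28.00
(11) = 19.00
(12) = -2.19
(13) = -9.64
(14) = -11.00
(15) = -1.37
(16) = -13.60
(17) = -0.50
(18) = -11.44
(19) = 88.00
(20) = 43.99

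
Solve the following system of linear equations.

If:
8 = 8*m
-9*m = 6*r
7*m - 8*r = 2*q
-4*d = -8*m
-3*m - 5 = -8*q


Then:
No Solution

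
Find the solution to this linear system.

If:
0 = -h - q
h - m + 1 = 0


Then:
h = -q
m = 1 - q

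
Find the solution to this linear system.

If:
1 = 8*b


Then:
b = 1/8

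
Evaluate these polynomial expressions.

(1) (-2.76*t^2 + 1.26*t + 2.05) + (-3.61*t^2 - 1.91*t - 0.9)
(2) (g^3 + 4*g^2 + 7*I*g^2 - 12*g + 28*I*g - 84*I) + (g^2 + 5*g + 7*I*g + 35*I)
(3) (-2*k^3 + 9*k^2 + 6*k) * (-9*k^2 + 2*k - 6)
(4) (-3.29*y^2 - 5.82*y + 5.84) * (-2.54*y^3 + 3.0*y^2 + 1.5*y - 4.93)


(1) = -6.37*t^2 - 0.65*t + 1.15
(2) = g^3 + 5*g^2 + 7*I*g^2 - 7*g + 35*I*g - 49*I
(3) = 18*k^5 - 85*k^4 - 24*k^3 - 42*k^2 - 36*k
(4) = 8.3566*y^5 + 4.9128*y^4 - 37.2286*y^3 + 25.0097*y^2 + 37.4526*y - 28.7912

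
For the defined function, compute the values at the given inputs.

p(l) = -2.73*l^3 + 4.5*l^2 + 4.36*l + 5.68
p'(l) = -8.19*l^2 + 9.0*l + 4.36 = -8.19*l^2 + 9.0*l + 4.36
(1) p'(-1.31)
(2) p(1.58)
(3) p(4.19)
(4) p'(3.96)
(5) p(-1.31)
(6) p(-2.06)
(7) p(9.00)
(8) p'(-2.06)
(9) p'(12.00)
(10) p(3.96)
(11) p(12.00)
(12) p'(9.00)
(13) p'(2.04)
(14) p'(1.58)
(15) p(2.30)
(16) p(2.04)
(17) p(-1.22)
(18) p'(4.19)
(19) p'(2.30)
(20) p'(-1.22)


(1) = -21.48
(2) = 13.03
(3) = -97.87
(4) = -88.43
(5) = 13.83
(6) = 39.66
(7) = -1580.75
(8) = -48.94
(9) = -1067.00
(10) = -76.02
(11) = -4011.44
(12) = -578.03
(13) = -11.36
(14) = -1.87
(15) = 6.30
(16) = 10.12
(17) = 12.02
(18) = -101.71
(19) = -18.27
(20) = -18.81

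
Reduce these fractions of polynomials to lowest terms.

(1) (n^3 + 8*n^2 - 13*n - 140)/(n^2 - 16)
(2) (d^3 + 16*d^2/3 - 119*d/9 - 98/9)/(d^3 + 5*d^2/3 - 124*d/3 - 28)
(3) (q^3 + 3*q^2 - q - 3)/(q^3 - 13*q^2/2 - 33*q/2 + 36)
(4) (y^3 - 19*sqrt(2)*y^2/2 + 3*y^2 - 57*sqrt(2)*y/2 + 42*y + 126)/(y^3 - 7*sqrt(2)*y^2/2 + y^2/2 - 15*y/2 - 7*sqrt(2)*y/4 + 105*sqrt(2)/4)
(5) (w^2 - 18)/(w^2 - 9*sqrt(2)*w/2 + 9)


(1) = (n^2 + 12*n + 35)/(n + 4)
(2) = (3*d - 7)/(3*d - 18)
(3) = (2*q^2 - 2)/(2*q^2 - 19*q + 24)
(4) = (8*y - 48*sqrt(2))/(8*y - 20)
(5) = (2*w + 6*sqrt(2))/(2*w - 3*sqrt(2))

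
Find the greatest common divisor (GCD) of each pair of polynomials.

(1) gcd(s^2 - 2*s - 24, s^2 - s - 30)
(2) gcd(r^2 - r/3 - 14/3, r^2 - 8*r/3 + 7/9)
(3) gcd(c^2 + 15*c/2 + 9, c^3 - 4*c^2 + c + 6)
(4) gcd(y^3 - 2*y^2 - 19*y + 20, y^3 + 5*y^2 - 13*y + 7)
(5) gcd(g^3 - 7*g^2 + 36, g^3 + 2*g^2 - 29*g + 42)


(1) = gcd((s - 6)*(s + 4), (s - 6)*(s + 5)) = s - 6
(2) = r - 7/3
(3) = gcd((c + 3/2)*(c + 6), (c - 3)*(c - 2)*(c + 1)) = 1
(4) = gcd((y - 5)*(y - 1)*(y + 4), (y - 1)^2*(y + 7)) = y - 1
(5) = gcd((g - 6)*(g - 3)*(g + 2), (g - 3)*(g - 2)*(g + 7)) = g - 3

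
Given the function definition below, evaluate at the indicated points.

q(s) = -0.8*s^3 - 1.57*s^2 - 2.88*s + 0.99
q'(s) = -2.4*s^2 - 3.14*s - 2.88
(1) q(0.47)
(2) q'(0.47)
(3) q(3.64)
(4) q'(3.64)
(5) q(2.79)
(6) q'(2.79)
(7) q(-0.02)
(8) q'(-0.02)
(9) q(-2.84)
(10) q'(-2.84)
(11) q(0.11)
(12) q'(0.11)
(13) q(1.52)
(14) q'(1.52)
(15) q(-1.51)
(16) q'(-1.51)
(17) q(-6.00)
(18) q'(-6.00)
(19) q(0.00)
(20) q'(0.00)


(1) = -0.79
(2) = -4.89
(3) = -68.88
(4) = -46.11
(5) = -36.64
(6) = -30.32
(7) = 1.05
(8) = -2.82
(9) = 14.83
(10) = -13.32
(11) = 0.65
(12) = -3.25
(13) = -9.82
(14) = -13.20
(15) = 4.51
(16) = -3.61
(17) = 134.55
(18) = -70.44
(19) = 0.99
(20) = -2.88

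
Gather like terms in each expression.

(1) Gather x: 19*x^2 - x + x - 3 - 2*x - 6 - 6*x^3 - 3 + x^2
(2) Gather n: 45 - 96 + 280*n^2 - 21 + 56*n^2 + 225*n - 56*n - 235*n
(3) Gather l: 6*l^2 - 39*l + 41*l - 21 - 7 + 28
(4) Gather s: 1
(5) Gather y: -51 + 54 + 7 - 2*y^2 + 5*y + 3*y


(1) = -6*x^3 + 20*x^2 - 2*x - 12
(2) = 336*n^2 - 66*n - 72
(3) = 6*l^2 + 2*l
(4) = 1
(5) = -2*y^2 + 8*y + 10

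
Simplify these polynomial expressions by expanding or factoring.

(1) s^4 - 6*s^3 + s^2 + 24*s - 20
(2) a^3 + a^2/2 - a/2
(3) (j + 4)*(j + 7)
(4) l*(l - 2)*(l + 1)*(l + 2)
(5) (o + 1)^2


(1) = (s - 5)*(s - 2)*(s - 1)*(s + 2)
(2) = a*(a - 1/2)*(a + 1)
(3) = j^2 + 11*j + 28
(4) = l^4 + l^3 - 4*l^2 - 4*l
(5) = o^2 + 2*o + 1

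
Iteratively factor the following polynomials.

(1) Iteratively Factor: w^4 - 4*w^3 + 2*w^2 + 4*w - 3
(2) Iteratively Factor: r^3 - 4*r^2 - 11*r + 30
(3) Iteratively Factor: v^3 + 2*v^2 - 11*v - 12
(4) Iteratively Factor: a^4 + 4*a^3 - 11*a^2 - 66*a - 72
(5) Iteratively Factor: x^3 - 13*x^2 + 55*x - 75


(1) = (w - 1)*(w^3 - 3*w^2 - w + 3) = (w - 3)*(w - 1)*(w^2 - 1) = (w - 3)*(w - 1)*(w + 1)*(w - 1)
(2) = (r - 5)*(r^2 + r - 6) = (r - 5)*(r + 3)*(r - 2)
(3) = (v + 1)*(v^2 + v - 12) = (v + 1)*(v + 4)*(v - 3)
(4) = (a + 3)*(a^3 + a^2 - 14*a - 24) = (a - 4)*(a + 3)*(a^2 + 5*a + 6) = (a - 4)*(a + 3)^2*(a + 2)
(5) = (x - 5)*(x^2 - 8*x + 15) = (x - 5)^2*(x - 3)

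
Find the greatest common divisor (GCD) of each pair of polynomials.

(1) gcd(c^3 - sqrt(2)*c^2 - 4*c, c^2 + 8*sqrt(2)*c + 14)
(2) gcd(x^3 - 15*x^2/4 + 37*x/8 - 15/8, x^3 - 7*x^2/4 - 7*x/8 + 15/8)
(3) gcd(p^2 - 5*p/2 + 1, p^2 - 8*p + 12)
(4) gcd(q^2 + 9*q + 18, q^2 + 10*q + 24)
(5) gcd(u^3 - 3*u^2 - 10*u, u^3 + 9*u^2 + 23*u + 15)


(1) = gcd(c*(c - 2*sqrt(2))*(c + sqrt(2)), (c + sqrt(2))*(c + 7*sqrt(2))) = c + sqrt(2)
(2) = x^2 - 11*x/4 + 15/8
(3) = p - 2
(4) = q + 6
(5) = gcd(u*(u - 5)*(u + 2), (u + 1)*(u + 3)*(u + 5)) = 1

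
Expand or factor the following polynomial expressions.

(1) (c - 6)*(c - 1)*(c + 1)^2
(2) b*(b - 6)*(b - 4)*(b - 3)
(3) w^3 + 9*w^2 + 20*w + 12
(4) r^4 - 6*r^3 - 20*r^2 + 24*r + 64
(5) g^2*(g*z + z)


(1) = c^4 - 5*c^3 - 7*c^2 + 5*c + 6
(2) = b^4 - 13*b^3 + 54*b^2 - 72*b
(3) = (w + 1)*(w + 2)*(w + 6)
(4) = (r - 8)*(r - 2)*(r + 2)^2
(5) = g^3*z + g^2*z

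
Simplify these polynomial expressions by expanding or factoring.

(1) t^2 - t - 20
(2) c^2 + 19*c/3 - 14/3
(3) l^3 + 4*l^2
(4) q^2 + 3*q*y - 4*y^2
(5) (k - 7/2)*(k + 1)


(1) = (t - 5)*(t + 4)
(2) = (c - 2/3)*(c + 7)
(3) = l^2*(l + 4)
(4) = (q - y)*(q + 4*y)
(5) = k^2 - 5*k/2 - 7/2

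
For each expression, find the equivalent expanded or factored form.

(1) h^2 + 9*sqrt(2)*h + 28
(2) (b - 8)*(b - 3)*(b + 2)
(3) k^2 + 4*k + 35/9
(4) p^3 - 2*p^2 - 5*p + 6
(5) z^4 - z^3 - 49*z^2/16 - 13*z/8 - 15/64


(1) = (h + 2*sqrt(2))*(h + 7*sqrt(2))
(2) = b^3 - 9*b^2 + 2*b + 48
(3) = (k + 5/3)*(k + 7/3)
(4) = (p - 3)*(p - 1)*(p + 2)
(5) = (z - 5/2)*(z + 1/4)*(z + 1/2)*(z + 3/4)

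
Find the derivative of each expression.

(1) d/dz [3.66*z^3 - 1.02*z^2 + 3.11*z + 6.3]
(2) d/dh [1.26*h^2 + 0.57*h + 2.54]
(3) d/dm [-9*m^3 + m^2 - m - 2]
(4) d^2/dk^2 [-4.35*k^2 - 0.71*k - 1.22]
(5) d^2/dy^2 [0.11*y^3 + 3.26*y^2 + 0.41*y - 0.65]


(1) = 10.98*z^2 - 2.04*z + 3.11
(2) = 2.52*h + 0.57
(3) = -27*m^2 + 2*m - 1
(4) = -8.70000000000000
(5) = 0.66*y + 6.52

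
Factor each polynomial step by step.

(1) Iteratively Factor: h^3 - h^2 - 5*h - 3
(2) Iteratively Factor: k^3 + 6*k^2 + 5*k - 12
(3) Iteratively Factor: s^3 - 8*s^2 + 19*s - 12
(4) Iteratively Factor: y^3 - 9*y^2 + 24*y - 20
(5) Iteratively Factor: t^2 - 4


(1) = (h - 3)*(h^2 + 2*h + 1) = (h - 3)*(h + 1)*(h + 1)
(2) = (k - 1)*(k^2 + 7*k + 12) = (k - 1)*(k + 3)*(k + 4)
(3) = (s - 3)*(s^2 - 5*s + 4) = (s - 4)*(s - 3)*(s - 1)
(4) = (y - 2)*(y^2 - 7*y + 10) = (y - 5)*(y - 2)*(y - 2)
(5) = (t - 2)*(t + 2)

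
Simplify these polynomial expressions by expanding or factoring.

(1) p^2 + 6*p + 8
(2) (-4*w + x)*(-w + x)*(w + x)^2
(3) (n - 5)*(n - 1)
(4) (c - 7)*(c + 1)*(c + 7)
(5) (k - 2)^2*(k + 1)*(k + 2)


(1) = (p + 2)*(p + 4)
(2) = 4*w^4 + 3*w^3*x - 5*w^2*x^2 - 3*w*x^3 + x^4
(3) = n^2 - 6*n + 5
(4) = c^3 + c^2 - 49*c - 49
(5) = k^4 - k^3 - 6*k^2 + 4*k + 8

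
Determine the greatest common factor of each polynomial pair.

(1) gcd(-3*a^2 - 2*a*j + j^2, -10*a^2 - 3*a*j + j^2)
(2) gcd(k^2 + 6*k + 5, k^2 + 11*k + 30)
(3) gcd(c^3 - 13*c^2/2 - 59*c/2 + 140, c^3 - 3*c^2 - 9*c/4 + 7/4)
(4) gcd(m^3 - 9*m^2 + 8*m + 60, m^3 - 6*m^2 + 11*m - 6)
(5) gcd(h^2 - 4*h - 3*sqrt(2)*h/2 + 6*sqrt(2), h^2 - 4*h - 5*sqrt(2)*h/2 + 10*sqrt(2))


(1) = gcd((-3*a + j)*(a + j), (-5*a + j)*(2*a + j)) = 1
(2) = gcd((k + 1)*(k + 5), (k + 5)*(k + 6)) = k + 5
(3) = c - 7/2
(4) = gcd((m - 6)*(m - 5)*(m + 2), (m - 3)*(m - 2)*(m - 1)) = 1
(5) = gcd((h - 4)*(h - 3*sqrt(2)/2), (h - 4)*(h - 5*sqrt(2)/2)) = h - 4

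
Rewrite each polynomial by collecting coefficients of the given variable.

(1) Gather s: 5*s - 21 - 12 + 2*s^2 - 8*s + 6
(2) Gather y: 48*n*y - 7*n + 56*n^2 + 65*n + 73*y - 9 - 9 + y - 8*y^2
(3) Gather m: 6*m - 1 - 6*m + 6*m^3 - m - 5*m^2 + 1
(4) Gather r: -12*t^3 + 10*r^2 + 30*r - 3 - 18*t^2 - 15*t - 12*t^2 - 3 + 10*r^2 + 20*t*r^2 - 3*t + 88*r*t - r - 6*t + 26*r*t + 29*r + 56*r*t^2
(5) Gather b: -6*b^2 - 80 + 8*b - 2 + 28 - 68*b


(1) = 2*s^2 - 3*s - 27
(2) = 56*n^2 + 58*n - 8*y^2 + y*(48*n + 74) - 18
(3) = 6*m^3 - 5*m^2 - m
(4) = r^2*(20*t + 20) + r*(56*t^2 + 114*t + 58) - 12*t^3 - 30*t^2 - 24*t - 6
(5) = -6*b^2 - 60*b - 54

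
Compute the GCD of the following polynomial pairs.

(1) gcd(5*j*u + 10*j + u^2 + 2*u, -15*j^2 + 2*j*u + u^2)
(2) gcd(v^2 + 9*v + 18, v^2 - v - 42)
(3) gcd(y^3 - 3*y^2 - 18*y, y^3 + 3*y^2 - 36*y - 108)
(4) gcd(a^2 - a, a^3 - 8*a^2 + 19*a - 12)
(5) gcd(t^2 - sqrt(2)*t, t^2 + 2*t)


(1) = 5*j + u
(2) = gcd((v + 3)*(v + 6), (v - 7)*(v + 6)) = v + 6
(3) = y^2 - 3*y - 18
(4) = a - 1
(5) = t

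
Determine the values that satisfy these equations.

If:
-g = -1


Then:
g = 1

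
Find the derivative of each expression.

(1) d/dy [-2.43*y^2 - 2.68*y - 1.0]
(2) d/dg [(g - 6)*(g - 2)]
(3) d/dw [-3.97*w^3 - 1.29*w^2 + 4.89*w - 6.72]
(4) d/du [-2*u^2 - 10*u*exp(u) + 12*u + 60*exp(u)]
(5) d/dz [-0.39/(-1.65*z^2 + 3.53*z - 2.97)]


(1) = -4.86*y - 2.68
(2) = 2*g - 8
(3) = -11.91*w^2 - 2.58*w + 4.89
(4) = -10*u*exp(u) - 4*u + 50*exp(u) + 12
(5) = (1.3767 - 1.287*z)/(1.65*z^2 - 3.53*z + 2.97)^2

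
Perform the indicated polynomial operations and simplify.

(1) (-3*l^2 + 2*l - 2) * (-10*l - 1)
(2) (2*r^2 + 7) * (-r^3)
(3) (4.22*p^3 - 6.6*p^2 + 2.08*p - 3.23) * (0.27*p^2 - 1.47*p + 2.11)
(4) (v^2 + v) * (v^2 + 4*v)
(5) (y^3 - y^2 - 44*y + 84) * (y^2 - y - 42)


(1) = 30*l^3 - 17*l^2 + 18*l + 2
(2) = -2*r^5 - 7*r^3
(3) = 1.1394*p^5 - 7.9854*p^4 + 19.1678*p^3 - 17.8557*p^2 + 9.1369*p - 6.8153
(4) = v^4 + 5*v^3 + 4*v^2
(5) = y^5 - 2*y^4 - 85*y^3 + 170*y^2 + 1764*y - 3528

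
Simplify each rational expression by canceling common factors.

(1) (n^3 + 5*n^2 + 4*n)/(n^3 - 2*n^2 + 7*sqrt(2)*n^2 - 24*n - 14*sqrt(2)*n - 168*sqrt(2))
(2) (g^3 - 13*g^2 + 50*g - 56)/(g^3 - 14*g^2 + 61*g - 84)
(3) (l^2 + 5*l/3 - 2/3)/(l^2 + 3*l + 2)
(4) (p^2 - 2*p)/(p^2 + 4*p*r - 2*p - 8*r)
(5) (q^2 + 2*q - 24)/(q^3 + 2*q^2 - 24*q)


(1) = (n^2 + n)/(n^2 + n*(-6 + 7*sqrt(2)) - 42*sqrt(2))
(2) = (g - 2)/(g - 3)
(3) = (3*l - 1)/(3*l + 3)
(4) = p/(p + 4*r)
(5) = 1/q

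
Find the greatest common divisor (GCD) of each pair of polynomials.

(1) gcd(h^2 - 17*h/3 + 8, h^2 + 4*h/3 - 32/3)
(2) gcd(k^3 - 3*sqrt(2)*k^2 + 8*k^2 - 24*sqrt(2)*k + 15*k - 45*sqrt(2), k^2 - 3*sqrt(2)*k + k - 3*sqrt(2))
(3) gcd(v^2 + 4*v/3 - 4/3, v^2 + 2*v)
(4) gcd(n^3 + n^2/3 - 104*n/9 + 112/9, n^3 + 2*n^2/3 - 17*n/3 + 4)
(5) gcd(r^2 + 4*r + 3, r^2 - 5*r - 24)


(1) = h - 8/3
(2) = k - 3*sqrt(2)
(3) = gcd((v - 2/3)*(v + 2), v*(v + 2)) = v + 2
(4) = n - 4/3
(5) = r + 3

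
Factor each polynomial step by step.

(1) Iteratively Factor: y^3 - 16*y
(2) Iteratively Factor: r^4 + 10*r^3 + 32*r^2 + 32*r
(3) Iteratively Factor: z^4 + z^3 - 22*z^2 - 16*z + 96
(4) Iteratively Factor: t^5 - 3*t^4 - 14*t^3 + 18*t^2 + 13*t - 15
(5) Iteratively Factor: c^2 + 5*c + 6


(1) = (y)*(y^2 - 16) = y*(y - 4)*(y + 4)
(2) = (r)*(r^3 + 10*r^2 + 32*r + 32) = r*(r + 4)*(r^2 + 6*r + 8) = r*(r + 4)^2*(r + 2)
(3) = (z + 4)*(z^3 - 3*z^2 - 10*z + 24) = (z + 3)*(z + 4)*(z^2 - 6*z + 8) = (z - 4)*(z + 3)*(z + 4)*(z - 2)
(4) = (t - 1)*(t^4 - 2*t^3 - 16*t^2 + 2*t + 15) = (t - 1)*(t + 1)*(t^3 - 3*t^2 - 13*t + 15) = (t - 1)*(t + 1)*(t + 3)*(t^2 - 6*t + 5) = (t - 1)^2*(t + 1)*(t + 3)*(t - 5)
(5) = (c + 2)*(c + 3)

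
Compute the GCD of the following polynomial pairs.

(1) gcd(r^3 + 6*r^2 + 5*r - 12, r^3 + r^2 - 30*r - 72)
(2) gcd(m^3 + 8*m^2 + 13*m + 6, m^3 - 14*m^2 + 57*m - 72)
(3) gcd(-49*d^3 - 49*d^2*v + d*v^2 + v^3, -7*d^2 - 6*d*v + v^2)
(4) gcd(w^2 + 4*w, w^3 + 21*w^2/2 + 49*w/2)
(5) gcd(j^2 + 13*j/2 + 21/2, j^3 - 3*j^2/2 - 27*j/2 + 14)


(1) = r^2 + 7*r + 12
(2) = 1
(3) = gcd((-7*d + v)*(d + v)*(7*d + v), (-7*d + v)*(d + v)) = -7*d^2 - 6*d*v + v^2
(4) = w
(5) = j + 7/2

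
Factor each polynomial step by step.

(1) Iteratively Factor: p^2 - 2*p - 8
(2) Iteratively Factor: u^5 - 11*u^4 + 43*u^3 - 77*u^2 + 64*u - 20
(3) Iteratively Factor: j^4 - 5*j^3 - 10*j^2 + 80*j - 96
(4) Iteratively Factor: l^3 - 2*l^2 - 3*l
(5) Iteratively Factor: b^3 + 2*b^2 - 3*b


(1) = (p - 4)*(p + 2)
(2) = (u - 1)*(u^4 - 10*u^3 + 33*u^2 - 44*u + 20) = (u - 5)*(u - 1)*(u^3 - 5*u^2 + 8*u - 4) = (u - 5)*(u - 2)*(u - 1)*(u^2 - 3*u + 2) = (u - 5)*(u - 2)*(u - 1)^2*(u - 2)
(3) = (j - 2)*(j^3 - 3*j^2 - 16*j + 48) = (j - 2)*(j + 4)*(j^2 - 7*j + 12) = (j - 3)*(j - 2)*(j + 4)*(j - 4)
(4) = (l - 3)*(l^2 + l) = (l - 3)*(l + 1)*(l)
(5) = (b)*(b^2 + 2*b - 3) = b*(b + 3)*(b - 1)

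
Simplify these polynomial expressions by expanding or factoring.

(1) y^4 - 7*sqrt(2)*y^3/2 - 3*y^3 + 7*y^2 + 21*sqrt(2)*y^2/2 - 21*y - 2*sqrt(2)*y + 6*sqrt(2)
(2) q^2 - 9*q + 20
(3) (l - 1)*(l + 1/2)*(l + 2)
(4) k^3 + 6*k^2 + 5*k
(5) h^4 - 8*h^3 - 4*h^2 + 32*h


(1) = (y - 3)*(y - 2*sqrt(2))*(y - sqrt(2))*(y - sqrt(2)/2)
(2) = (q - 5)*(q - 4)
(3) = l^3 + 3*l^2/2 - 3*l/2 - 1
(4) = k*(k + 1)*(k + 5)
(5) = h*(h - 8)*(h - 2)*(h + 2)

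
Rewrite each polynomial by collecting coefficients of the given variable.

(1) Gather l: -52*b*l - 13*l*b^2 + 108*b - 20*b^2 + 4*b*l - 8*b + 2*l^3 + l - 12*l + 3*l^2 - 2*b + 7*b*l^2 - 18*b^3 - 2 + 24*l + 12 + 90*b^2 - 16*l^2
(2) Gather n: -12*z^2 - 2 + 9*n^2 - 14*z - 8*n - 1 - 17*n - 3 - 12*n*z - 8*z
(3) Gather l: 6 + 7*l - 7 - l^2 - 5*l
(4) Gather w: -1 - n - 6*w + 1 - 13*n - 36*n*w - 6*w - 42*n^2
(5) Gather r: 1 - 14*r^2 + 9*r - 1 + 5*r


(1) = -18*b^3 + 70*b^2 + 98*b + 2*l^3 + l^2*(7*b - 13) + l*(-13*b^2 - 48*b + 13) + 10
(2) = 9*n^2 + n*(-12*z - 25) - 12*z^2 - 22*z - 6
(3) = -l^2 + 2*l - 1
(4) = -42*n^2 - 14*n + w*(-36*n - 12)
(5) = -14*r^2 + 14*r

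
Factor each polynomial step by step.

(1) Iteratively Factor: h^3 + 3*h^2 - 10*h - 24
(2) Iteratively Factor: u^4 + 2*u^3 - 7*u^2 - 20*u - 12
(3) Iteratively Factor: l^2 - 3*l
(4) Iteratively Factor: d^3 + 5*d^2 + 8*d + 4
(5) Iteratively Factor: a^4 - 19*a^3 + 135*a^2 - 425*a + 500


(1) = (h + 4)*(h^2 - h - 6) = (h - 3)*(h + 4)*(h + 2)
(2) = (u - 3)*(u^3 + 5*u^2 + 8*u + 4) = (u - 3)*(u + 2)*(u^2 + 3*u + 2) = (u - 3)*(u + 1)*(u + 2)*(u + 2)
(3) = (l)*(l - 3)
(4) = (d + 2)*(d^2 + 3*d + 2) = (d + 1)*(d + 2)*(d + 2)
(5) = (a - 5)*(a^3 - 14*a^2 + 65*a - 100) = (a - 5)^2*(a^2 - 9*a + 20) = (a - 5)^2*(a - 4)*(a - 5)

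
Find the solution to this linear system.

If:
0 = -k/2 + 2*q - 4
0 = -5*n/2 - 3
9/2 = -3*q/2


Then:
k = -20
n = -6/5
q = -3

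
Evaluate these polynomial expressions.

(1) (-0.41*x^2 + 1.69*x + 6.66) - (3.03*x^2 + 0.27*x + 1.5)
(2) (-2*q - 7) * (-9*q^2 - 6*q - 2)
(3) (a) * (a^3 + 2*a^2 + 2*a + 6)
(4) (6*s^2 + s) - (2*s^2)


(1) = -3.44*x^2 + 1.42*x + 5.16
(2) = 18*q^3 + 75*q^2 + 46*q + 14
(3) = a^4 + 2*a^3 + 2*a^2 + 6*a
(4) = 4*s^2 + s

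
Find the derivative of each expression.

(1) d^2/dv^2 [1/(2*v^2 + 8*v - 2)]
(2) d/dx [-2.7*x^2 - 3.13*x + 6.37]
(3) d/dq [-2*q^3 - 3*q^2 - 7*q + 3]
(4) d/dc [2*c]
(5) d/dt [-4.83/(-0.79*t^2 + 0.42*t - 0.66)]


(1) = (-v^2 - 4*v + 4*(v + 2)^2 + 1)/(v^2 + 4*v - 1)^3
(2) = -5.4*x - 3.13
(3) = -6*q^2 - 6*q - 7
(4) = 2
(5) = (2.0286 - 7.6314*t)/(0.79*t^2 - 0.42*t + 0.66)^2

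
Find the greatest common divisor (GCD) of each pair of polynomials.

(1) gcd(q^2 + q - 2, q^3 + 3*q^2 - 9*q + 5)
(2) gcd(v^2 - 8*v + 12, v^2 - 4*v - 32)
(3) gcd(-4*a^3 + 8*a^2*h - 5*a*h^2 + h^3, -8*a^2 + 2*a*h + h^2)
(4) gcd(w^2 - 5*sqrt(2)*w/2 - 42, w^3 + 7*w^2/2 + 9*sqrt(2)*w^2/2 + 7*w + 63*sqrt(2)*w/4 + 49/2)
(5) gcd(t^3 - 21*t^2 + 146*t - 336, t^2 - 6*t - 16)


(1) = gcd((q - 1)*(q + 2), (q - 1)^2*(q + 5)) = q - 1
(2) = 1
(3) = 2*a - h
(4) = gcd((w - 6*sqrt(2))*(w + 7*sqrt(2)/2), (w + 7/2)*(w + sqrt(2))*(w + 7*sqrt(2)/2)) = w + 7*sqrt(2)/2
(5) = t - 8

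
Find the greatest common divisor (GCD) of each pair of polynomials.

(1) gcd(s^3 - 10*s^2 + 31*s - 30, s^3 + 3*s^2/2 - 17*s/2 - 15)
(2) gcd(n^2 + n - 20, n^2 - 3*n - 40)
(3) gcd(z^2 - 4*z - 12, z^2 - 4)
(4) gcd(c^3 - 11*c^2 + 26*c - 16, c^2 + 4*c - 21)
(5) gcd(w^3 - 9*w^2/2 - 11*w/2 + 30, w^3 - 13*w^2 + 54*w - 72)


(1) = gcd((s - 5)*(s - 3)*(s - 2), (s - 3)*(s + 2)*(s + 5/2)) = s - 3
(2) = gcd((n - 4)*(n + 5), (n - 8)*(n + 5)) = n + 5
(3) = gcd((z - 6)*(z + 2), (z - 2)*(z + 2)) = z + 2
(4) = 1
(5) = gcd((w - 4)*(w - 3)*(w + 5/2), (w - 6)*(w - 4)*(w - 3)) = w^2 - 7*w + 12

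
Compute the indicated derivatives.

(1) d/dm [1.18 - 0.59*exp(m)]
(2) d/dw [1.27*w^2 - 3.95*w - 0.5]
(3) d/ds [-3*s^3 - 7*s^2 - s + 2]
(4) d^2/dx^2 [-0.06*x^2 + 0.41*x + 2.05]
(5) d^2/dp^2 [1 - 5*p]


(1) = -0.59*exp(m)
(2) = 2.54*w - 3.95
(3) = -9*s^2 - 14*s - 1
(4) = -0.120000000000000
(5) = 0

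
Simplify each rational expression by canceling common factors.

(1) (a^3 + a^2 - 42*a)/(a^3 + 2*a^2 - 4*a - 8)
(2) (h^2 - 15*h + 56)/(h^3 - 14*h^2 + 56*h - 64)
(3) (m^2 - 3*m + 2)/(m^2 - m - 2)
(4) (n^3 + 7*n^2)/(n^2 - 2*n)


(1) = (a^3 + a^2 - 42*a)/(a^3 + 2*a^2 - 4*a - 8)
(2) = (h - 7)/(h^2 - 6*h + 8)
(3) = (m - 1)/(m + 1)
(4) = (n^2 + 7*n)/(n - 2)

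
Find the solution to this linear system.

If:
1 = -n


Then:
n = -1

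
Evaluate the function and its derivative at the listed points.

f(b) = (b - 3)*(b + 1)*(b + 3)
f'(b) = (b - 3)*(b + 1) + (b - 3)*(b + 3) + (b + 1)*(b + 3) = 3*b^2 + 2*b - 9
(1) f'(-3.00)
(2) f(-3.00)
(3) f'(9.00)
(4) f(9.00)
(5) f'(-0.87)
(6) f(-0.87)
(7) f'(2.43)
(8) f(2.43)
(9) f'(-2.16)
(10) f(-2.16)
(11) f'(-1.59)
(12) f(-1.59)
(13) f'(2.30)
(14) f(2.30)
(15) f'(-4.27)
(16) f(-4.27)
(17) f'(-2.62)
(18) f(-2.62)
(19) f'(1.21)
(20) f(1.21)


(1) = 12.00
(2) = 0.00
(3) = 252.00
(4) = 720.00
(5) = -8.47
(6) = -1.07
(7) = 13.57
(8) = -10.62
(9) = 0.68
(10) = 5.03
(11) = -4.60
(12) = 3.82
(13) = 11.47
(14) = -12.24
(15) = 37.16
(16) = -30.19
(17) = 6.35
(18) = 3.46
(19) = -2.19
(20) = -16.65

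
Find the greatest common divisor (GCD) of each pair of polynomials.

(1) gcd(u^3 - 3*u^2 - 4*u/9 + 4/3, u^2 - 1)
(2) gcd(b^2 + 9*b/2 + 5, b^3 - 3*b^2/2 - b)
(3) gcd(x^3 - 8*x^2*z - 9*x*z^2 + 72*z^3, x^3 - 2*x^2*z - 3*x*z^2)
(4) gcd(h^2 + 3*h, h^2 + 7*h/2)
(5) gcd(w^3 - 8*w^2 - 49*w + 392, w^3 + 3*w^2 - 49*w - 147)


(1) = 1
(2) = 1
(3) = gcd((x - 8*z)*(x - 3*z)*(x + 3*z), x*(x - 3*z)*(x + z)) = x - 3*z
(4) = gcd(h*(h + 3), h*(h + 7/2)) = h
(5) = gcd((w - 8)*(w - 7)*(w + 7), (w - 7)*(w + 3)*(w + 7)) = w^2 - 49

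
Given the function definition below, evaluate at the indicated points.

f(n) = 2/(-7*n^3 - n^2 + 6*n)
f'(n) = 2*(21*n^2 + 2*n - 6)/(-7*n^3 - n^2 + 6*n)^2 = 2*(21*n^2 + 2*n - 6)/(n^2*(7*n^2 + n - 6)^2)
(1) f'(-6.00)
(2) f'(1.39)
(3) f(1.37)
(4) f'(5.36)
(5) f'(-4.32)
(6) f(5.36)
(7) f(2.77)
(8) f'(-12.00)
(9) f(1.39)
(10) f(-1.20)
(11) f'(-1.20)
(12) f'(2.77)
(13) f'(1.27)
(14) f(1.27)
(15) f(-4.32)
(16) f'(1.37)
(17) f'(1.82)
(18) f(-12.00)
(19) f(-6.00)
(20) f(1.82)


(1) = 0.00
(2) = 0.49
(3) = -0.17
(4) = 0.00
(5) = 0.00
(6) = -0.00
(7) = -0.01
(8) = 0.00
(9) = -0.16
(10) = 0.58
(11) = 3.66
(12) = 0.02
(13) = 0.88
(14) = -0.24
(15) = 0.00
(16) = 0.53
(17) = 0.11
(18) = 0.00
(19) = 0.00
(20) = -0.06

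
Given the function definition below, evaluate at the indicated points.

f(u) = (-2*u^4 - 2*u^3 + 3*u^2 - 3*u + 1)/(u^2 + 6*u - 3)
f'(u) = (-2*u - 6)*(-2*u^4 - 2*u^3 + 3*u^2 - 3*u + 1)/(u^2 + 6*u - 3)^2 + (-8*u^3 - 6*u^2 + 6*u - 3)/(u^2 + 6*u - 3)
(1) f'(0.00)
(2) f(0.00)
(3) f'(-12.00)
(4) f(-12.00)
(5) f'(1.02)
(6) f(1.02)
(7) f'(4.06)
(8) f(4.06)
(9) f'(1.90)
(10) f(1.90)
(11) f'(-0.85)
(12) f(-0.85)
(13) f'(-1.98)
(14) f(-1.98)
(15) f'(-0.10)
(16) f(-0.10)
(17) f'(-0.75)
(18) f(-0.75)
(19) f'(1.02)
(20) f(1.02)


(1) = 0.33
(2) = -0.33
(3) = 44.78
(4) = -544.16
(5) = -1.29
(6) = -0.78
(7) = -9.90
(8) = -16.89
(9) = -3.39
(10) = -2.80
(11) = 0.55
(12) = -0.80
(13) = -2.22
(14) = -0.32
(15) = 0.42
(16) = -0.37
(17) = 0.60
(18) = -0.74
(19) = -1.29
(20) = -0.78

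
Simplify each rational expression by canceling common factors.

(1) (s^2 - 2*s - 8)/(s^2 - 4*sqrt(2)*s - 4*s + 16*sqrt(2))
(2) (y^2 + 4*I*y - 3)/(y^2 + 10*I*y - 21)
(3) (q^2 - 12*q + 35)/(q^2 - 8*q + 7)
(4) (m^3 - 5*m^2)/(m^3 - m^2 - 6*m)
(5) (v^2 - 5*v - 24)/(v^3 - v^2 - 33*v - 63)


(1) = (s + 2)/(s - 4*sqrt(2))
(2) = (y + I)/(y + 7*I)
(3) = (q - 5)/(q - 1)
(4) = (m^2 - 5*m)/(m^2 - m - 6)
(5) = (v - 8)/(v^2 - 4*v - 21)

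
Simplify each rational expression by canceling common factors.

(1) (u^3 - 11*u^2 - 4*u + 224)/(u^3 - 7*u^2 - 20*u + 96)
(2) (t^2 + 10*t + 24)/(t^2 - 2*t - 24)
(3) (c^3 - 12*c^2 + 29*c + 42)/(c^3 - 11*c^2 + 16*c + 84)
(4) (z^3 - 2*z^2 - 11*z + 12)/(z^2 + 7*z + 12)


(1) = (u - 7)/(u - 3)
(2) = (t + 6)/(t - 6)
(3) = (c + 1)/(c + 2)
(4) = (z^2 - 5*z + 4)/(z + 4)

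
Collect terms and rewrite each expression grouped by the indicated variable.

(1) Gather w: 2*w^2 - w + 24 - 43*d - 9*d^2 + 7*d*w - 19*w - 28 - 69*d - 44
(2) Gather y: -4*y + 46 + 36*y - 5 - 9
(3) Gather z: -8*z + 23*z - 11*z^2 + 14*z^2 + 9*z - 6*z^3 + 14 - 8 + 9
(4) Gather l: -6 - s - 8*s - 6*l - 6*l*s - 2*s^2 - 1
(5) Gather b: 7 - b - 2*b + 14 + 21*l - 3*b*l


(1) = -9*d^2 - 112*d + 2*w^2 + w*(7*d - 20) - 48
(2) = 32*y + 32
(3) = -6*z^3 + 3*z^2 + 24*z + 15
(4) = l*(-6*s - 6) - 2*s^2 - 9*s - 7
(5) = b*(-3*l - 3) + 21*l + 21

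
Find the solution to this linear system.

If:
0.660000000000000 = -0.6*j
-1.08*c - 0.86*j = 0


Then:
c = 0.88
j = -1.10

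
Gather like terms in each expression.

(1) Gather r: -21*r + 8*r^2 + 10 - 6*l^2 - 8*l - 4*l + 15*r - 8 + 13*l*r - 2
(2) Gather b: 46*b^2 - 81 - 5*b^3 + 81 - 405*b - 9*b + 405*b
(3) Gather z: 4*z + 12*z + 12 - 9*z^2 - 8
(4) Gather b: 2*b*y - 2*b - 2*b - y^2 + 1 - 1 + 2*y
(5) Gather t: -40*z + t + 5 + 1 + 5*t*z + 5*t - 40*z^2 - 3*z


(1) = -6*l^2 - 12*l + 8*r^2 + r*(13*l - 6)
(2) = -5*b^3 + 46*b^2 - 9*b
(3) = -9*z^2 + 16*z + 4
(4) = b*(2*y - 4) - y^2 + 2*y
(5) = t*(5*z + 6) - 40*z^2 - 43*z + 6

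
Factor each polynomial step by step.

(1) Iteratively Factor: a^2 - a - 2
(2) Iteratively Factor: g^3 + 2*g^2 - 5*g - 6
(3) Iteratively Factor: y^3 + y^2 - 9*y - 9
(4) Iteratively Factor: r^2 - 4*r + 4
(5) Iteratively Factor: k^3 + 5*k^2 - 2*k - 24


(1) = (a + 1)*(a - 2)
(2) = (g + 1)*(g^2 + g - 6) = (g - 2)*(g + 1)*(g + 3)
(3) = (y + 3)*(y^2 - 2*y - 3) = (y - 3)*(y + 3)*(y + 1)
(4) = (r - 2)*(r - 2)
(5) = (k + 4)*(k^2 + k - 6) = (k + 3)*(k + 4)*(k - 2)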